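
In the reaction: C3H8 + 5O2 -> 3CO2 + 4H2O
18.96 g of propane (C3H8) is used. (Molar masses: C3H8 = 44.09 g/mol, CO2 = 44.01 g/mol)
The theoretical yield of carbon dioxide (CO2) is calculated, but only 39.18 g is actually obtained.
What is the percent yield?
Moles of C3H8 = 18.96 g ÷ 44.09 g/mol = 0.430029 mol
Mole ratio: 3 mol CO2 / 1 mol C3H8
Moles of CO2 = 0.430029 × (3/1) = 1.29009 mol
Theoretical yield = 1.29009 mol × 44.01 g/mol = 56.777 g
Actual yield = 39.18 g
Percent yield = (39.18 / 56.777) × 100% = 69.0%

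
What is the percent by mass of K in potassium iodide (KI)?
Mass of K in formula = 39.1 × 1 = 39.1 g/mol
Molar mass = 166.0 g/mol
% K = (39.1/166.0) × 100% = 23.55%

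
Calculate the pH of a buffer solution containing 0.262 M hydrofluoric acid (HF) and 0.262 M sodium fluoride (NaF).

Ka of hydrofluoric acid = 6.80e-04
pH = 3.17

pKa = -log(6.80e-04) = 3.17. pH = pKa + log([A⁻]/[HA]) = 3.17 + log(0.262/0.262)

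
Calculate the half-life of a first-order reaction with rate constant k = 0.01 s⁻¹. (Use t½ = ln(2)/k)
69.31 s

t½ = ln(2)/k = 0.6931/0.01 = 69.31 s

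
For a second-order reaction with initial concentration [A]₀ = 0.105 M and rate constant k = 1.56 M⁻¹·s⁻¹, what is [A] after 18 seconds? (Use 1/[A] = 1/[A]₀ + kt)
0.0266 M

1/[A] = 1/[A]₀ + k·t = 1/0.105 + (1.56)·(18) = 9.5238 + 28.0800 = 37.6038
[A] = 1/37.6038 = 0.0266 M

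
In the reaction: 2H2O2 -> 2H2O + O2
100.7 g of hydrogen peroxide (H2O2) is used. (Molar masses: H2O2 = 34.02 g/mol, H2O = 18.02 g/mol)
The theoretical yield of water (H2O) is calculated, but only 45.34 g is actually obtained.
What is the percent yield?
Moles of H2O2 = 100.7 g ÷ 34.02 g/mol = 2.96002 mol
Mole ratio: 2 mol H2O / 2 mol H2O2
Moles of H2O = 2.96002 × (2/2) = 2.96002 mol
Theoretical yield = 2.96002 mol × 18.02 g/mol = 53.34 g
Actual yield = 45.34 g
Percent yield = (45.34 / 53.34) × 100% = 85.0%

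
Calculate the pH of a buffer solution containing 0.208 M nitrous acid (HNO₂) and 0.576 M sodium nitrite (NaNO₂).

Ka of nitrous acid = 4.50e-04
pH = 3.79

pKa = -log(4.50e-04) = 3.35. pH = pKa + log([A⁻]/[HA]) = 3.35 + log(0.576/0.208)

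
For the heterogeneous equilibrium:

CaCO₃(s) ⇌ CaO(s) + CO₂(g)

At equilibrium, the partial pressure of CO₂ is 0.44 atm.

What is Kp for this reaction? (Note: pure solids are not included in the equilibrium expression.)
K_p = 0.44

Solids (CaCO₃, CaO) have activity 1 and are excluded.
Kp = P(CO₂) = 0.44.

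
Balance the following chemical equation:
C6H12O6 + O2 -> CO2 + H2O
Balanced equation:
C6H12O6 + 6O2 -> 6CO2 + 6H2O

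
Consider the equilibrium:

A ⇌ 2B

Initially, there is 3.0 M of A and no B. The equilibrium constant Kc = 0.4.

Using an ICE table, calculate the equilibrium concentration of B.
[B] = 1.000 M

ICE: [A] = 3.0 − x, [B] = 2x.
Kc = (2x)²/(3.0 − x) = 0.4 ⇒ 4x² + 0.4x − 1.2 = 0.
x = (−0.4 + √(0.4² + 4·4·1.2))/(2·4) = (−0.4 + √19.36)/8 = 0.5.
[B] = 2x = 1.000 M.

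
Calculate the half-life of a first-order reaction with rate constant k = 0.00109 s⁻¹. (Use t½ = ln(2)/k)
635.91 s

t½ = ln(2)/k = 0.6931/0.00109 = 635.91 s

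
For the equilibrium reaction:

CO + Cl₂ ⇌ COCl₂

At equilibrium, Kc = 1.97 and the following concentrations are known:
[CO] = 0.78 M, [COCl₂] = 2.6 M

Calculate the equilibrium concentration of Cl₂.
[Cl₂] = 1.6920 M

Kc = ([COCl₂]) / ([CO] × [Cl₂]) = 1.97
[Cl₂]^1 = (product terms)/(Kc · other reactant terms) = 2.6 / (1.97 · 0.78) = 1.692
[Cl₂] = 1.6920 M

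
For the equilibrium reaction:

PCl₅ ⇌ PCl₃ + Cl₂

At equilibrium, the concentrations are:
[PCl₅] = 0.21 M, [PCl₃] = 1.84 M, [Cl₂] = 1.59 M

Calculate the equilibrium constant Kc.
K_c = 13.9314

Kc = ([PCl₃] × [Cl₂]) / ([PCl₅])
   = ((1.84)·(1.59)) / ((0.21))
   = 2.9256 / 0.21 = 13.9314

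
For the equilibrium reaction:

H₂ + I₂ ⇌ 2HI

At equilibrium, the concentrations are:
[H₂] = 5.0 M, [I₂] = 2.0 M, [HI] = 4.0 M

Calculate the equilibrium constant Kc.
K_c = 1.6000

Kc = ([HI]^2) / ([H₂] × [I₂])
   = ((4.0)^2) / ((5.0)·(2.0))
   = 16 / 10 = 1.6000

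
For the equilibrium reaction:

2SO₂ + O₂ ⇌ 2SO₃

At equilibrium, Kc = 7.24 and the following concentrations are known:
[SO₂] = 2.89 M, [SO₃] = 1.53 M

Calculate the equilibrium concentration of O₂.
[O₂] = 0.0387 M

Kc = ([SO₃]^2) / ([SO₂]^2 × [O₂]) = 7.24
[O₂]^1 = (product terms)/(Kc · other reactant terms) = 2.3409 / (7.24 · 8.3521) = 0.038712
[O₂] = 0.0387 M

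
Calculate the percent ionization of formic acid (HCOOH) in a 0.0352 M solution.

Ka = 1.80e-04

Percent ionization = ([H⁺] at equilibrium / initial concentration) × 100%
Percent ionization = 6.9%

Let x = [H⁺]. Ka = x²/(C - x) ⇒ x² + (1.80e-04)x - (1.80e-04)(0.0352) = 0. x = 2.4287e-03. Percent = (2.4287e-03/0.0352) × 100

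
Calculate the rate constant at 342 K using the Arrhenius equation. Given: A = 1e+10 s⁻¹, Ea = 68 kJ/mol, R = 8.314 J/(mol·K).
4.11e-01 s⁻¹

k = A·exp(-Ea/(R·T)) = 1e+10·exp(-68000/(8.314·342)) = 1e+10·exp(-23.9151) = 1e+10·4.1095e-11 = 4.11e-01 s⁻¹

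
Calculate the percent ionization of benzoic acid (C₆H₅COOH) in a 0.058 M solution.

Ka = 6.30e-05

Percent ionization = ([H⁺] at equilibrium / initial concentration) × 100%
Percent ionization = 3.24%

Let x = [H⁺]. Ka = x²/(C - x) ⇒ x² + (6.30e-05)x - (6.30e-05)(0.058) = 0. x = 1.8803e-03. Percent = (1.8803e-03/0.058) × 100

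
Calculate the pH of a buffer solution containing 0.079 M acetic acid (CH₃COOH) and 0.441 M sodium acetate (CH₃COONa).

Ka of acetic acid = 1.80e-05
pH = 5.49

pKa = -log(1.80e-05) = 4.74. pH = pKa + log([A⁻]/[HA]) = 4.74 + log(0.441/0.079)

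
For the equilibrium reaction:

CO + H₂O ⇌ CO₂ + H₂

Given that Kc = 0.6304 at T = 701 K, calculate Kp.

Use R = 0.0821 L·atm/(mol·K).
K_p = 0.6304

Δn = (moles gaseous products) − (moles gaseous reactants) = 0
T = 701 K; RT = 0.0821 × 701 = 57.5521
Kp = Kc·(RT)^Δn = 0.6304 × (57.5521)^0 = 0.6304 × 1 = 0.6304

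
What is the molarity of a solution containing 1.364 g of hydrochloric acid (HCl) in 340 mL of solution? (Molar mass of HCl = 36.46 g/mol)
Moles of HCl = 1.364 g ÷ 36.46 g/mol = 0.0374109 mol
Volume = 340 mL = 0.34 L
Molarity = 0.0374109 mol ÷ 0.34 L = 0.11 M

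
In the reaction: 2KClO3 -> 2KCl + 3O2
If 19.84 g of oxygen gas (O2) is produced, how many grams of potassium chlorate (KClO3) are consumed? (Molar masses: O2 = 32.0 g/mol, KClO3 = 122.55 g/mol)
Moles of O2 = 19.84 g ÷ 32.0 g/mol = 0.62 mol
Mole ratio: 2 mol KClO3 / 3 mol O2
Moles of KClO3 = 0.62 × (2/3) = 0.413333 mol
Mass of KClO3 = 0.413333 mol × 122.55 g/mol = 50.65 g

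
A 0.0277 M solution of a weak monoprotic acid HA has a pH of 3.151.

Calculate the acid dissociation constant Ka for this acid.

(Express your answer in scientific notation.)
K_a = 1.85e-05

[H⁺] = 10^(−pH) = 10^(−3.151) = 7.063e-04 M. For HA ⇌ H⁺ + A⁻, Ka = x²/(C − x) = (7.063e-04)²/(0.0277 − 7.063e-04) = 1.85e-05.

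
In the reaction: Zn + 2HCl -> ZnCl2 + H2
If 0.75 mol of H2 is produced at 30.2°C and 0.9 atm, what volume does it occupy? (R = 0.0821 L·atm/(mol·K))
T = 30.2°C + 273.15 = 303.35 K
V = nRT/P = (0.75 × 0.0821 × 303.35) / 0.9
V = 20.75 L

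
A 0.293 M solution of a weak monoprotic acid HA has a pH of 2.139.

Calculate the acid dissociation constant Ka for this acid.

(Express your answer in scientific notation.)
K_a = 1.85e-04

[H⁺] = 10^(−pH) = 10^(−2.139) = 7.261e-03 M. For HA ⇌ H⁺ + A⁻, Ka = x²/(C − x) = (7.261e-03)²/(0.293 − 7.261e-03) = 1.85e-04.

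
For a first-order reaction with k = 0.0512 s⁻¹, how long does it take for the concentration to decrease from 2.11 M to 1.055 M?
13.54 s

From ln[A] = ln[A]₀ - k·t: t = ln([A]₀/[A])/k = ln(2.11/1.055)/0.0512 = ln(2.0000)/0.0512 = 0.6931/0.0512 = 13.54 s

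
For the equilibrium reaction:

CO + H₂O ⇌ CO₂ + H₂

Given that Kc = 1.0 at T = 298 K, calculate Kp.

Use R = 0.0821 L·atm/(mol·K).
K_p = 1.0000

Δn = (moles gaseous products) − (moles gaseous reactants) = 0
T = 298 K; RT = 0.0821 × 298 = 24.4658
Kp = Kc·(RT)^Δn = 1.0 × (24.4658)^0 = 1.0 × 1 = 1.0000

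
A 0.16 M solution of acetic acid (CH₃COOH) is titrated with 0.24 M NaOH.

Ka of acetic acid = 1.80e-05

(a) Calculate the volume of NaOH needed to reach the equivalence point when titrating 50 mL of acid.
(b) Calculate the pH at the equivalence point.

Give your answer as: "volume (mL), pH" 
V = 33.3 mL, pH = 8.86

(a) At equivalence: moles acid = moles base.
moles acid = 0.16 × 0.05 = 0.008 mol; V_NaOH = 0.008/0.24 = 0.03333 L = 33.3 mL.
(b) At equivalence, all acid → conjugate base A⁻ at [A⁻] = 0.008/0.08333 = 0.096 M.
Kb = Kw/Ka = 1.0e-14/1.80e-05 = 5.556e-10; [OH⁻] = √(Kb·[A⁻]) = 7.303e-06; pOH = 5.14; pH = 14 − pOH = 8.86.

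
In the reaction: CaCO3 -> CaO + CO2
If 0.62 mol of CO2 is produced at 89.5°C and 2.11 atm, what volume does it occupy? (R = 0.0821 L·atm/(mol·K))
T = 89.5°C + 273.15 = 362.65 K
V = nRT/P = (0.62 × 0.0821 × 362.65) / 2.11
V = 8.75 L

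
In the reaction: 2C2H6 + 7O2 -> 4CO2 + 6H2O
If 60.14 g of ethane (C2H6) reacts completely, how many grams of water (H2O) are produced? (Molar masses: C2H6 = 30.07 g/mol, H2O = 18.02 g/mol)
Moles of C2H6 = 60.14 g ÷ 30.07 g/mol = 2 mol
Mole ratio: 6 mol H2O / 2 mol C2H6
Moles of H2O = 2 × (6/2) = 6 mol
Mass of H2O = 6 mol × 18.02 g/mol = 108.1 g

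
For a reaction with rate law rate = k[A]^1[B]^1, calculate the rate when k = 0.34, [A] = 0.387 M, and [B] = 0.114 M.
0.015 M/s

rate = k·[A]^1·[B]^1 = 0.34·(0.387)^1·(0.114)^1 = 0.34·0.387·0.114 = 0.015 M/s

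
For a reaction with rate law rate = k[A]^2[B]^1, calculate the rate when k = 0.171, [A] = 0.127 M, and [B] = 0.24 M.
0.0006619 M/s

rate = k·[A]^2·[B]^1 = 0.171·(0.127)^2·(0.24)^1 = 0.171·0.016129·0.24 = 0.0006619 M/s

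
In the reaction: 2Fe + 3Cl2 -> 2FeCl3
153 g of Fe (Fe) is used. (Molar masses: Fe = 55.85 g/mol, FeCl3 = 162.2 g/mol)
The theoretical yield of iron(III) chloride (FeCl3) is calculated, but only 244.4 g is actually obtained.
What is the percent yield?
Moles of Fe = 153 g ÷ 55.85 g/mol = 2.73948 mol
Mole ratio: 2 mol FeCl3 / 2 mol Fe
Moles of FeCl3 = 2.73948 × (2/2) = 2.73948 mol
Theoretical yield = 2.73948 mol × 162.2 g/mol = 444.34 g
Actual yield = 244.4 g
Percent yield = (244.4 / 444.34) × 100% = 55.0%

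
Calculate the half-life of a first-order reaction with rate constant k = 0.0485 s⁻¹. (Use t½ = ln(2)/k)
14.29 s

t½ = ln(2)/k = 0.6931/0.0485 = 14.29 s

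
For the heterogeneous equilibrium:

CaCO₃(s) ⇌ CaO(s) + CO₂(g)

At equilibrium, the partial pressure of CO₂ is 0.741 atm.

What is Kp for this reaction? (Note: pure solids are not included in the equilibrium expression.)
K_p = 0.741

Solids (CaCO₃, CaO) have activity 1 and are excluded.
Kp = P(CO₂) = 0.741.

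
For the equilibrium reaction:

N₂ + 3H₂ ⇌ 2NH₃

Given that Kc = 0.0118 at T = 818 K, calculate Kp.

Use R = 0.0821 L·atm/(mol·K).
K_p = 2.62e-06

Δn = (moles gaseous products) − (moles gaseous reactants) = -2
T = 818 K; RT = 0.0821 × 818 = 67.1578
Kp = Kc·(RT)^Δn = 0.0118 × (67.1578)^-2 = 0.0118 × 0.000221721 = 2.62e-06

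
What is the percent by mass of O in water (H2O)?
Mass of O in formula = 16.0 × 1 = 16 g/mol
Molar mass = 18.02 g/mol
% O = (16/18.02) × 100% = 88.79%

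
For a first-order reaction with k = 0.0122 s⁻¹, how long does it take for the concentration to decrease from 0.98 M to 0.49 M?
56.82 s

From ln[A] = ln[A]₀ - k·t: t = ln([A]₀/[A])/k = ln(0.98/0.49)/0.0122 = ln(2.0000)/0.0122 = 0.6931/0.0122 = 56.82 s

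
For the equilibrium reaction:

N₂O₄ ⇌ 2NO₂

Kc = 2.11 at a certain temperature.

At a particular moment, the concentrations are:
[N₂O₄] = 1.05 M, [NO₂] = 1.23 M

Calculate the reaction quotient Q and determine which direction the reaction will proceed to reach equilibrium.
Q = 1.441, Q < K, reaction proceeds forward (toward products)

Q = ([NO₂]^2) / ([N₂O₄])
  = ((1.23)^2) / ((1.05)) = 1.5129/1.05 = 1.441
Since Q = 1.441 < Kc = 2.11, the reaction proceeds forward (toward products) to reach equilibrium.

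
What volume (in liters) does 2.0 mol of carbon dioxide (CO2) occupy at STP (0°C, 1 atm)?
At STP, 1 mol of gas occupies 22.4 L
Volume = 2.0 mol × 22.4 L/mol = 44.80 L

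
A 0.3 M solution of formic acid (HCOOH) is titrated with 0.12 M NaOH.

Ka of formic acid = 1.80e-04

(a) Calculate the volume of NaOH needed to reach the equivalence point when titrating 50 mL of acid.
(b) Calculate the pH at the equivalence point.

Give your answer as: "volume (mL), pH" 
V = 125.0 mL, pH = 8.34

(a) At equivalence: moles acid = moles base.
moles acid = 0.3 × 0.05 = 0.015 mol; V_NaOH = 0.015/0.12 = 0.125 L = 125.0 mL.
(b) At equivalence, all acid → conjugate base A⁻ at [A⁻] = 0.015/0.175 = 0.08571 M.
Kb = Kw/Ka = 1.0e-14/1.80e-04 = 5.556e-11; [OH⁻] = √(Kb·[A⁻]) = 2.182e-06; pOH = 5.66; pH = 14 − pOH = 8.34.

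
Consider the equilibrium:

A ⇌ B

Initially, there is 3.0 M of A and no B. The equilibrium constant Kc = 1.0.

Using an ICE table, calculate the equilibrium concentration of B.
[B] = 1.500 M

ICE: [A] = 3.0 − x, [B] = x.
Kc = x/(3.0 − x) = 1.0 ⇒ x = 1.0·3.0/(1 + 1.0) = 3/2 = 1.5.
[B] = x = 1.500 M.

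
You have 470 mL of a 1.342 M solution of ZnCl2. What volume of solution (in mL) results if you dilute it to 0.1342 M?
Using M₁V₁ = M₂V₂:
1.342 × 470 = 0.1342 × V₂
V₂ = (1.342 × 470) / 0.1342 = 4700 mL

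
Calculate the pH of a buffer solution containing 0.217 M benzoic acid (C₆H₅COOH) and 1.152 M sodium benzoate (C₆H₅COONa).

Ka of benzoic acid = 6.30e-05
pH = 4.93

pKa = -log(6.30e-05) = 4.20. pH = pKa + log([A⁻]/[HA]) = 4.20 + log(1.152/0.217)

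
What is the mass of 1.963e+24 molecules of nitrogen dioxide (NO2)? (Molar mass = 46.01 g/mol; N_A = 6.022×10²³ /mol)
Moles = 1.963e+24 ÷ 6.022×10²³ = 3.25971 mol
Mass = 3.25971 mol × 46.01 g/mol = 150 g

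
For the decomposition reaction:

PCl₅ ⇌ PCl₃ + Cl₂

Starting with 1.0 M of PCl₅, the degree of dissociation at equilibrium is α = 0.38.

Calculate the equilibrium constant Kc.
K_c = 0.2329

x = α·[A]₀ = 0.38 × 1.0 = 0.38 M dissociated.
At eq: [PCl₅] = 1.0 − 0.38 = 0.62 M; [PCl₃] = [Cl₂] = x = 0.38 M.
Kc = [PCl₃][Cl₂]/[PCl₅] = (0.38)²/0.62 = 0.2329.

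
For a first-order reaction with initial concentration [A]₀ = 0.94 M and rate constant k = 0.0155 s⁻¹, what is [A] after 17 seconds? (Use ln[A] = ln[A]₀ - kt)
0.7223 M

ln[A] = ln[A]₀ - k·t = ln(0.94) - (0.0155)·(17) = -0.0619 - 0.2635 = -0.3254
[A] = e^(-0.3254) = 0.7223 M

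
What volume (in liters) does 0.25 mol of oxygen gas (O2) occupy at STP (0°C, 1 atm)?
At STP, 1 mol of gas occupies 22.4 L
Volume = 0.25 mol × 22.4 L/mol = 5.60 L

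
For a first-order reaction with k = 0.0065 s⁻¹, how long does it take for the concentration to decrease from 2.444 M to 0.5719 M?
223.45 s

From ln[A] = ln[A]₀ - k·t: t = ln([A]₀/[A])/k = ln(2.444/0.5719)/0.0065 = ln(4.2735)/0.0065 = 1.4524/0.0065 = 223.45 s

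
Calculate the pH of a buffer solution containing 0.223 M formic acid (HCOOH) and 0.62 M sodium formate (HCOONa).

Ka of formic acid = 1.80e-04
pH = 4.19

pKa = -log(1.80e-04) = 3.74. pH = pKa + log([A⁻]/[HA]) = 3.74 + log(0.62/0.223)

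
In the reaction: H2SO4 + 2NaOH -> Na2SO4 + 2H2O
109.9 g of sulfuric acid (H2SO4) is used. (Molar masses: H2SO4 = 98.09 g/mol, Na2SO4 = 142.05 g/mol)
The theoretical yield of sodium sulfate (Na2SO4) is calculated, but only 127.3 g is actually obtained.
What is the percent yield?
Moles of H2SO4 = 109.9 g ÷ 98.09 g/mol = 1.1204 mol
Mole ratio: 1 mol Na2SO4 / 1 mol H2SO4
Moles of Na2SO4 = 1.1204 × (1/1) = 1.1204 mol
Theoretical yield = 1.1204 mol × 142.05 g/mol = 159.15 g
Actual yield = 127.3 g
Percent yield = (127.3 / 159.15) × 100% = 80.0%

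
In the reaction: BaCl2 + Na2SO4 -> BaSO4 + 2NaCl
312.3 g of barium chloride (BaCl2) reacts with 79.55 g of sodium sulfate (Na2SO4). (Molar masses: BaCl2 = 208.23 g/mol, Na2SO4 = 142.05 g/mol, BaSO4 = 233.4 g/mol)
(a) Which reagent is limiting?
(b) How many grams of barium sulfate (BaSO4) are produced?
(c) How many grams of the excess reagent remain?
(a) Na2SO4, (b) 130.7 g, (c) 195.7 g

Moles of BaCl2 = 312.3 g ÷ 208.23 g/mol = 1.49978 mol
Moles of Na2SO4 = 79.55 g ÷ 142.05 g/mol = 0.560014 mol
Moles ÷ coefficient: BaCl2: 1.49978/1 = 1.5, Na2SO4: 0.560014/1 = 0.56
(a) Na2SO4 has the smaller value, so Na2SO4 is the limiting reagent.
(b) Moles of BaSO4 = 0.560014 mol Na2SO4 × (1/1) = 0.560014 mol; mass = 0.560014 mol × 233.4 g/mol = 130.7 g
(c) BaCl2 consumed = 0.560014 × (1/1) = 0.560014 mol; remaining = 1.49978 − 0.560014 = 0.93977 mol; mass = 0.93977 mol × 208.23 g/mol = 195.7 g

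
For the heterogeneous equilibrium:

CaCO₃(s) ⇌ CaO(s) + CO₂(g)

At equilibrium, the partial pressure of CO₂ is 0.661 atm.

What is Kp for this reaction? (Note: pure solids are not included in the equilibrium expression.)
K_p = 0.661

Solids (CaCO₃, CaO) have activity 1 and are excluded.
Kp = P(CO₂) = 0.661.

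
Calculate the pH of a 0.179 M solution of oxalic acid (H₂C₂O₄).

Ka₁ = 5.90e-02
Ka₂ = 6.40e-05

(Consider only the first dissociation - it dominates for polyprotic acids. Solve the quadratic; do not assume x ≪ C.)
pH = 1.11

x² + Ka₁·x − Ka₁·C = 0 with Ka₁ = 5.90e-02, C = 0.179.
x = (−Ka₁ + √(Ka₁² + 4·Ka₁·C))/2 = 7.7417e-02 M, so pH = 1.11.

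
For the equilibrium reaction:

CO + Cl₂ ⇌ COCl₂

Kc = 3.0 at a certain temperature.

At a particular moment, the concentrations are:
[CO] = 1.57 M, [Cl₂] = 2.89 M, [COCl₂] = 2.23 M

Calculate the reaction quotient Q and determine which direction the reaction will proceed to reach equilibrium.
Q = 0.491, Q < K, reaction proceeds forward (toward products)

Q = ([COCl₂]) / ([CO] × [Cl₂])
  = ((2.23)) / ((1.57)·(2.89)) = 2.23/4.5373 = 0.4915
Since Q = 0.4915 < Kc = 3.0, the reaction proceeds forward (toward products) to reach equilibrium.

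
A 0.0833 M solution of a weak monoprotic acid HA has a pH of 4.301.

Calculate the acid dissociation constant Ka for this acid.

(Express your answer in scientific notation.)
K_a = 3.00e-08

[H⁺] = 10^(−pH) = 10^(−4.301) = 5.000e-05 M. For HA ⇌ H⁺ + A⁻, Ka = x²/(C − x) = (5.000e-05)²/(0.0833 − 5.000e-05) = 3.00e-08.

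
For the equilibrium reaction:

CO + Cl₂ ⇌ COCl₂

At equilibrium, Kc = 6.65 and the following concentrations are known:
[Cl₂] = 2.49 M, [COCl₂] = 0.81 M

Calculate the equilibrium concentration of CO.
[CO] = 0.0489 M

Kc = ([COCl₂]) / ([CO] × [Cl₂]) = 6.65
[CO]^1 = (product terms)/(Kc · other reactant terms) = 0.81 / (6.65 · 2.49) = 0.048917
[CO] = 0.0489 M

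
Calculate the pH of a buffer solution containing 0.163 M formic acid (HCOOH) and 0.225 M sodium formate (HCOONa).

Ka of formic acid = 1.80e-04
pH = 3.88

pKa = -log(1.80e-04) = 3.74. pH = pKa + log([A⁻]/[HA]) = 3.74 + log(0.225/0.163)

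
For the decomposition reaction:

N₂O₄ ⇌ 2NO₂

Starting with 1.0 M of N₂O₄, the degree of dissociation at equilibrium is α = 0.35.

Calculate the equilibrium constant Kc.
K_c = 0.7538

x = α·[A]₀ = 0.35 × 1.0 = 0.35 M dissociated.
At eq: [N₂O₄] = 1.0 − 0.35 = 0.65 M; [NO₂] = 2x = 0.7 M.
Kc = [NO₂]²/[N₂O₄] = (0.7)²/0.65 = 0.7538.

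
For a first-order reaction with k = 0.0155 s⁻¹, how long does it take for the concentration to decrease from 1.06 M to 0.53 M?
44.72 s

From ln[A] = ln[A]₀ - k·t: t = ln([A]₀/[A])/k = ln(1.06/0.53)/0.0155 = ln(2.0000)/0.0155 = 0.6931/0.0155 = 44.72 s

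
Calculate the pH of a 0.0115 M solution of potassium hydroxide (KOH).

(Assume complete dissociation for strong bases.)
pH = 12.06

[OH⁻] = 0.0115 M for strong base. pOH = -log[OH⁻] = 1.94, pH = 14 - pOH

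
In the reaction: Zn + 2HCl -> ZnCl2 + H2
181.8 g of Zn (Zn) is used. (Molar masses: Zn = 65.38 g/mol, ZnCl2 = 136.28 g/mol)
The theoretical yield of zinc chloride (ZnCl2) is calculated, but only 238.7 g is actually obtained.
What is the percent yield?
Moles of Zn = 181.8 g ÷ 65.38 g/mol = 2.78067 mol
Mole ratio: 1 mol ZnCl2 / 1 mol Zn
Moles of ZnCl2 = 2.78067 × (1/1) = 2.78067 mol
Theoretical yield = 2.78067 mol × 136.28 g/mol = 378.95 g
Actual yield = 238.7 g
Percent yield = (238.7 / 378.95) × 100% = 63.0%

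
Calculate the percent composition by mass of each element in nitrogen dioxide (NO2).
N: 30.45%, O: 69.55%

Molar mass of NO2 = 46.01 g/mol
% N = (1 × 14.01) / 46.01 × 100% = 14.01 / 46.01 × 100% = 30.45%
% O = (2 × 16.0) / 46.01 × 100% = 32 / 46.01 × 100% = 69.55%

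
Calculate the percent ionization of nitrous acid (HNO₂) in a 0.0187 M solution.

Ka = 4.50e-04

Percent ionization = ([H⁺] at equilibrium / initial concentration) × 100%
Percent ionization = 14.4%

Let x = [H⁺]. Ka = x²/(C - x) ⇒ x² + (4.50e-04)x - (4.50e-04)(0.0187) = 0. x = 2.6846e-03. Percent = (2.6846e-03/0.0187) × 100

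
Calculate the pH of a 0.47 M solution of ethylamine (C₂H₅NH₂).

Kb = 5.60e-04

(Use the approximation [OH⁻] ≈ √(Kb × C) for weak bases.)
pH = 12.21

[OH⁻] = √(Kb × C) = √(5.60e-04 × 0.47) = 1.6223e-02. pOH = 1.79, pH = 14 - pOH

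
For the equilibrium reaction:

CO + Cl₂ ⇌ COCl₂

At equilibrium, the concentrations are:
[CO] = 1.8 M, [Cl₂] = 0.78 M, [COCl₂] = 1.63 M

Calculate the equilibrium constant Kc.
K_c = 1.1610

Kc = ([COCl₂]) / ([CO] × [Cl₂])
   = ((1.63)) / ((1.8)·(0.78))
   = 1.63 / 1.404 = 1.1610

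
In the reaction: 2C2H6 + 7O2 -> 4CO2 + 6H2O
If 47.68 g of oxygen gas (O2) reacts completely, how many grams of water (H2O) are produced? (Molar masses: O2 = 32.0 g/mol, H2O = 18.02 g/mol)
Moles of O2 = 47.68 g ÷ 32.0 g/mol = 1.49 mol
Mole ratio: 6 mol H2O / 7 mol O2
Moles of H2O = 1.49 × (6/7) = 1.27714 mol
Mass of H2O = 1.27714 mol × 18.02 g/mol = 23.01 g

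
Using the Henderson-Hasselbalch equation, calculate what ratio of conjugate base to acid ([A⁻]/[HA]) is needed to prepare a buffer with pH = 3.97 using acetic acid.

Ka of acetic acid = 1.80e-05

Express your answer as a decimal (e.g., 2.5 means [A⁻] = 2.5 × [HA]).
[A⁻]/[HA] = 0.168

pKa = −log(1.80e-05) = 4.7447. pH = pKa + log([A⁻]/[HA]). 3.97 = 4.7447 + log(ratio). log(ratio) = 3.97 − 4.7447 = -0.7747. ratio = 10^(-0.7747) = 0.168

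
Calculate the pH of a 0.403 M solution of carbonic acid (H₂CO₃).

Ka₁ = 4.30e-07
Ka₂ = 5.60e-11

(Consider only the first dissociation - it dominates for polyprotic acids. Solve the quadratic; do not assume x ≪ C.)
pH = 3.38

x² + Ka₁·x − Ka₁·C = 0 with Ka₁ = 4.30e-07, C = 0.403.
x = (−Ka₁ + √(Ka₁² + 4·Ka₁·C))/2 = 4.1607e-04 M, so pH = 3.38.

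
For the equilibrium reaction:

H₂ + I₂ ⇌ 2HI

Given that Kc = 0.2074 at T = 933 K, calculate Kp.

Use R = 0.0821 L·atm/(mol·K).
K_p = 0.2074

Δn = (moles gaseous products) − (moles gaseous reactants) = 0
T = 933 K; RT = 0.0821 × 933 = 76.5993
Kp = Kc·(RT)^Δn = 0.2074 × (76.5993)^0 = 0.2074 × 1 = 0.2074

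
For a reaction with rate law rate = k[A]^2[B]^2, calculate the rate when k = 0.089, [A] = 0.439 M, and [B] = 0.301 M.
0.001554 M/s

rate = k·[A]^2·[B]^2 = 0.089·(0.439)^2·(0.301)^2 = 0.089·0.192721·0.090601 = 0.001554 M/s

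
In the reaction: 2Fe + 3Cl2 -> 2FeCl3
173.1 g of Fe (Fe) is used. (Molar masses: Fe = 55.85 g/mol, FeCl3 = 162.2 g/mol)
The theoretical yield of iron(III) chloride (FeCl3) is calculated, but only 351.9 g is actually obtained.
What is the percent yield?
Moles of Fe = 173.1 g ÷ 55.85 g/mol = 3.09937 mol
Mole ratio: 2 mol FeCl3 / 2 mol Fe
Moles of FeCl3 = 3.09937 × (2/2) = 3.09937 mol
Theoretical yield = 3.09937 mol × 162.2 g/mol = 502.72 g
Actual yield = 351.9 g
Percent yield = (351.9 / 502.72) × 100% = 70.0%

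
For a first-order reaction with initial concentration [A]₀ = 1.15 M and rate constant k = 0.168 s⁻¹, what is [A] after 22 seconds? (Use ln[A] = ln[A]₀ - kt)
0.0285 M

ln[A] = ln[A]₀ - k·t = ln(1.15) - (0.168)·(22) = 0.1398 - 3.6960 = -3.5562
[A] = e^(-3.5562) = 0.0285 M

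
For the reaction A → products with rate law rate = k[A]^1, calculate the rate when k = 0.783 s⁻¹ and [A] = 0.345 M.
0.2701 M/s

rate = k·[A]^1 = 0.783·(0.345)^1 = 0.783·0.345 = 0.2701 M/s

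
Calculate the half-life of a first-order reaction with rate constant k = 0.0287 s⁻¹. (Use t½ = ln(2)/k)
24.15 s

t½ = ln(2)/k = 0.6931/0.0287 = 24.15 s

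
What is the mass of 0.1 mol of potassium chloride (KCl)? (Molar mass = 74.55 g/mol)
Mass = 0.1 mol × 74.55 g/mol = 7.455 g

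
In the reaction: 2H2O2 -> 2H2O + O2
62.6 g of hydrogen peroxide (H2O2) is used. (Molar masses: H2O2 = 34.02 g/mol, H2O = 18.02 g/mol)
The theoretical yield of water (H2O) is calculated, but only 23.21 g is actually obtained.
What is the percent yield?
Moles of H2O2 = 62.6 g ÷ 34.02 g/mol = 1.84009 mol
Mole ratio: 2 mol H2O / 2 mol H2O2
Moles of H2O = 1.84009 × (2/2) = 1.84009 mol
Theoretical yield = 1.84009 mol × 18.02 g/mol = 33.158 g
Actual yield = 23.21 g
Percent yield = (23.21 / 33.158) × 100% = 70.0%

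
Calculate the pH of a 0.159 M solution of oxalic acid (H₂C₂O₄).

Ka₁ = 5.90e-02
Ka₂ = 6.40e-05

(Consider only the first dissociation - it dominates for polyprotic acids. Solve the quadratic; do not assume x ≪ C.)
pH = 1.14

x² + Ka₁·x − Ka₁·C = 0 with Ka₁ = 5.90e-02, C = 0.159.
x = (−Ka₁ + √(Ka₁² + 4·Ka₁·C))/2 = 7.1748e-02 M, so pH = 1.14.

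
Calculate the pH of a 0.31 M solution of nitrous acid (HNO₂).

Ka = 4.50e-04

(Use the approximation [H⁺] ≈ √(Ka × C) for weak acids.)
pH = 1.93

[H⁺] = √(Ka × C) = √(4.50e-04 × 0.31) = 1.1811e-02. pH = -log(1.1811e-02)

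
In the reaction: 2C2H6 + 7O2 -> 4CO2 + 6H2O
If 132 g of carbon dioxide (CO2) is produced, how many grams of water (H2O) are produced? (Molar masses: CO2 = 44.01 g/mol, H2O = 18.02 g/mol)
Moles of CO2 = 132 g ÷ 44.01 g/mol = 2.99932 mol
Mole ratio: 6 mol H2O / 4 mol CO2
Moles of H2O = 2.99932 × (6/4) = 4.49898 mol
Mass of H2O = 4.49898 mol × 18.02 g/mol = 81.07 g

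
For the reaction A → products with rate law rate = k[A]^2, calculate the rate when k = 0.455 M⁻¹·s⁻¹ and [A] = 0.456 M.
0.09461 M/s

rate = k·[A]^2 = 0.455·(0.456)^2 = 0.455·0.207936 = 0.09461 M/s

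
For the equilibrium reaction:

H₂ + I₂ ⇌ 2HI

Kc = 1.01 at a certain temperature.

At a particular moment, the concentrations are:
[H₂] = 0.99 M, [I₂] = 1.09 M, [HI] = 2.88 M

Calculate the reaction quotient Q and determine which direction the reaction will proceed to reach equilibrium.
Q = 7.686, Q > K, reaction proceeds reverse (toward reactants)

Q = ([HI]^2) / ([H₂] × [I₂])
  = ((2.88)^2) / ((0.99)·(1.09)) = 8.2944/1.0791 = 7.686
Since Q = 7.686 > Kc = 1.01, the reaction proceeds reverse (toward reactants) to reach equilibrium.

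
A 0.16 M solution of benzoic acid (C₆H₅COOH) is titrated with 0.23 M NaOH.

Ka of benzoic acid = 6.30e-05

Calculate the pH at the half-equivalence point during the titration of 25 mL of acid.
pH = pKa = 4.20

At the half-equivalence point, [HA] = [A⁻], so by Henderson–Hasselbalch pH = pKa + log(1) = pKa.
pKa = −log(6.30e-05) = 4.20.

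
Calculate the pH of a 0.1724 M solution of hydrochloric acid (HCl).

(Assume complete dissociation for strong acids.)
pH = 0.76

[H⁺] = 0.1724 M for strong acid. pH = -log[H⁺] = -log(0.1724)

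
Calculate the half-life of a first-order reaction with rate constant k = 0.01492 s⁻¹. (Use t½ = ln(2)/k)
46.46 s

t½ = ln(2)/k = 0.6931/0.01492 = 46.46 s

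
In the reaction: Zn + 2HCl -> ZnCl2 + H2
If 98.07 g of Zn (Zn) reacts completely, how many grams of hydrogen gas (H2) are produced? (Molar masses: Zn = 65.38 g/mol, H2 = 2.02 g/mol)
Moles of Zn = 98.07 g ÷ 65.38 g/mol = 1.5 mol
Mole ratio: 1 mol H2 / 1 mol Zn
Moles of H2 = 1.5 × (1/1) = 1.5 mol
Mass of H2 = 1.5 mol × 2.02 g/mol = 3.03 g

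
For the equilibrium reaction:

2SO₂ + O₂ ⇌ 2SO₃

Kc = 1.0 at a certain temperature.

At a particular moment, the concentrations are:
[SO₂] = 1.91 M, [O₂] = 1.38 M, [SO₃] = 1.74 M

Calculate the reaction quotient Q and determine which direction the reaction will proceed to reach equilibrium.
Q = 0.601, Q < K, reaction proceeds forward (toward products)

Q = ([SO₃]^2) / ([SO₂]^2 × [O₂])
  = ((1.74)^2) / ((1.91)^2·(1.38)) = 3.0276/5.0344 = 0.6014
Since Q = 0.6014 < Kc = 1.0, the reaction proceeds forward (toward products) to reach equilibrium.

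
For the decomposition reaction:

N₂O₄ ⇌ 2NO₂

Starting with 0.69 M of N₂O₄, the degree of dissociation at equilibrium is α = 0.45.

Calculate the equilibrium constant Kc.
K_c = 1.0162

x = α·[A]₀ = 0.45 × 0.69 = 0.3105 M dissociated.
At eq: [N₂O₄] = 0.69 − 0.3105 = 0.3795 M; [NO₂] = 2x = 0.621 M.
Kc = [NO₂]²/[N₂O₄] = (0.621)²/0.3795 = 1.016.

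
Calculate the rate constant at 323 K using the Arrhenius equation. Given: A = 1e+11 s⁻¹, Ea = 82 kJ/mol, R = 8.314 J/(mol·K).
5.48e-03 s⁻¹

k = A·exp(-Ea/(R·T)) = 1e+11·exp(-82000/(8.314·323)) = 1e+11·exp(-30.5352) = 1e+11·5.4792e-14 = 5.48e-03 s⁻¹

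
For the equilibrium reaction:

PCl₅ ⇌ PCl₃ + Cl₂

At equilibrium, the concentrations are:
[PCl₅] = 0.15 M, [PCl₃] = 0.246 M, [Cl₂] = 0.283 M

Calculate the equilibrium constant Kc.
K_c = 0.4641

Kc = ([PCl₃] × [Cl₂]) / ([PCl₅])
   = ((0.246)·(0.283)) / ((0.15))
   = 0.069618 / 0.15 = 0.4641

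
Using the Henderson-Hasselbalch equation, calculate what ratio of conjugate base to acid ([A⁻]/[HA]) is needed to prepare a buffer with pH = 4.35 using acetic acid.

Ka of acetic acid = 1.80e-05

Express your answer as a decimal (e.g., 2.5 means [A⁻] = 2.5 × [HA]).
[A⁻]/[HA] = 0.403

pKa = −log(1.80e-05) = 4.7447. pH = pKa + log([A⁻]/[HA]). 4.35 = 4.7447 + log(ratio). log(ratio) = 4.35 − 4.7447 = -0.3947. ratio = 10^(-0.3947) = 0.403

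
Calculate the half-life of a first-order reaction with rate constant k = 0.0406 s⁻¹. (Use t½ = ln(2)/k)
17.07 s

t½ = ln(2)/k = 0.6931/0.0406 = 17.07 s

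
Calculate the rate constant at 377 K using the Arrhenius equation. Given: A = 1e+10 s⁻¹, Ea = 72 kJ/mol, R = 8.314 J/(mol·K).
1.06e+00 s⁻¹

k = A·exp(-Ea/(R·T)) = 1e+10·exp(-72000/(8.314·377)) = 1e+10·exp(-22.9711) = 1e+10·1.0563e-10 = 1.06e+00 s⁻¹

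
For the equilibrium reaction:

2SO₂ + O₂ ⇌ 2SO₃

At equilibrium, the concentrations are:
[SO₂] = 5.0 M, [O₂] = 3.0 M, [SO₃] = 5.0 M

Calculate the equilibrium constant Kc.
K_c = 0.3333

Kc = ([SO₃]^2) / ([SO₂]^2 × [O₂])
   = ((5.0)^2) / ((5.0)^2·(3.0))
   = 25 / 75 = 0.3333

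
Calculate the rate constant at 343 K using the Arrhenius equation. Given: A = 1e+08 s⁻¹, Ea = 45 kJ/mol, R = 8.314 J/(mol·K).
1.40e+01 s⁻¹

k = A·exp(-Ea/(R·T)) = 1e+08·exp(-45000/(8.314·343)) = 1e+08·exp(-15.7800) = 1e+08·1.4022e-07 = 1.40e+01 s⁻¹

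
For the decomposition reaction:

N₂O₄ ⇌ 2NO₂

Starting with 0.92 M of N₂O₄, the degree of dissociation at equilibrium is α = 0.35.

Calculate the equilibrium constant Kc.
K_c = 0.6935

x = α·[A]₀ = 0.35 × 0.92 = 0.322 M dissociated.
At eq: [N₂O₄] = 0.92 − 0.322 = 0.598 M; [NO₂] = 2x = 0.644 M.
Kc = [NO₂]²/[N₂O₄] = (0.644)²/0.598 = 0.6935.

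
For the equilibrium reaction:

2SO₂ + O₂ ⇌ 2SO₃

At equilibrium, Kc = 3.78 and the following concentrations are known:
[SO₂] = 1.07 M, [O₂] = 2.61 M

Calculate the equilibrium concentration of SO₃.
[SO₃] = 3.3609 M

Kc = ([SO₃]^2) / ([SO₂]^2 × [O₂]) = 3.78
[SO₃]^2 = Kc · (reactant terms)/(other product terms) = 3.78 · 2.9882 / 1 = 11.295
[SO₃] = (11.295)^(1/2) = 3.3609 M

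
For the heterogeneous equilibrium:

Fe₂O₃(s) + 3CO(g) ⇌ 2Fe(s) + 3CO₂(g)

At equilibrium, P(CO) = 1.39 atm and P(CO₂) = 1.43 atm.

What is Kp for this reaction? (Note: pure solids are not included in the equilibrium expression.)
K_p = 1.089

Solids (Fe₂O₃, Fe) are excluded.
Kp = P(CO₂)³/P(CO)³ = (1.43)³/(1.39)³ = 2.924/2.686 = 1.089.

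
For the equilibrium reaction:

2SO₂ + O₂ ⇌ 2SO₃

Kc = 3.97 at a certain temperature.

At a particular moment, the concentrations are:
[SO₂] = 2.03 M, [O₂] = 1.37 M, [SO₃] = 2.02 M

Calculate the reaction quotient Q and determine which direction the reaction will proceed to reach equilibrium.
Q = 0.723, Q < K, reaction proceeds forward (toward products)

Q = ([SO₃]^2) / ([SO₂]^2 × [O₂])
  = ((2.02)^2) / ((2.03)^2·(1.37)) = 4.0804/5.6456 = 0.7228
Since Q = 0.7228 < Kc = 3.97, the reaction proceeds forward (toward products) to reach equilibrium.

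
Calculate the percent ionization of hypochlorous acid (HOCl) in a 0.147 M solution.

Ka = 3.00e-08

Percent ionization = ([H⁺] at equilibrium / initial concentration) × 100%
Percent ionization = 0.0452%

Let x = [H⁺]. Ka = x²/(C - x) ⇒ x² + (3.00e-08)x - (3.00e-08)(0.147) = 0. x = 6.6393e-05. Percent = (6.6393e-05/0.147) × 100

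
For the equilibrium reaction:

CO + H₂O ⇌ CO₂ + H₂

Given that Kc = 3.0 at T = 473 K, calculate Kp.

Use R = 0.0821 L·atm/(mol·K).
K_p = 3.0000

Δn = (moles gaseous products) − (moles gaseous reactants) = 0
T = 473 K; RT = 0.0821 × 473 = 38.8333
Kp = Kc·(RT)^Δn = 3.0 × (38.8333)^0 = 3.0 × 1 = 3.0000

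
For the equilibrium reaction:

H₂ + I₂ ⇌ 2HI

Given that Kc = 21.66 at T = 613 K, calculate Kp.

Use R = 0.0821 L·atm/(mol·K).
K_p = 21.6600

Δn = (moles gaseous products) − (moles gaseous reactants) = 0
T = 613 K; RT = 0.0821 × 613 = 50.3273
Kp = Kc·(RT)^Δn = 21.66 × (50.3273)^0 = 21.66 × 1 = 21.6600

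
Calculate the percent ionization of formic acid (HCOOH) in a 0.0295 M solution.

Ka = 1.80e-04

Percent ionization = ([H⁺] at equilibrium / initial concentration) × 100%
Percent ionization = 7.51%

Let x = [H⁺]. Ka = x²/(C - x) ⇒ x² + (1.80e-04)x - (1.80e-04)(0.0295) = 0. x = 2.2161e-03. Percent = (2.2161e-03/0.0295) × 100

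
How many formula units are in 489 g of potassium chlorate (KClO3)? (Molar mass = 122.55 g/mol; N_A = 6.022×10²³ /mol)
Moles = 489 g ÷ 122.55 g/mol = 3.99021 mol
Formula units = 3.99021 mol × 6.022×10²³ /mol = 2.403e+24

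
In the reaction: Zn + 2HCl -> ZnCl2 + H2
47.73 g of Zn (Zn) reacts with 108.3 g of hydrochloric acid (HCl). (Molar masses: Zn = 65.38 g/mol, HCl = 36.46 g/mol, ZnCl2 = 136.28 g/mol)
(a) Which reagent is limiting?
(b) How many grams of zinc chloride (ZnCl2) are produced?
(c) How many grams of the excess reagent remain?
(a) Zn, (b) 99.49 g, (c) 55.07 g

Moles of Zn = 47.73 g ÷ 65.38 g/mol = 0.73004 mol
Moles of HCl = 108.3 g ÷ 36.46 g/mol = 2.97038 mol
Moles ÷ coefficient: Zn: 0.73004/1 = 0.73, HCl: 2.97038/2 = 1.485
(a) Zn has the smaller value, so Zn is the limiting reagent.
(b) Moles of ZnCl2 = 0.73004 mol Zn × (1/1) = 0.73004 mol; mass = 0.73004 mol × 136.28 g/mol = 99.49 g
(c) HCl consumed = 0.73004 × (2/1) = 1.46008 mol; remaining = 2.97038 − 1.46008 = 1.5103 mol; mass = 1.5103 mol × 36.46 g/mol = 55.07 g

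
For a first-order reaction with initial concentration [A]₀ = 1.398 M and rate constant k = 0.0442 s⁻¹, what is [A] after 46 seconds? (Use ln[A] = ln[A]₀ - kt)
0.1830 M

ln[A] = ln[A]₀ - k·t = ln(1.398) - (0.0442)·(46) = 0.3350 - 2.0332 = -1.6982
[A] = e^(-1.6982) = 0.1830 M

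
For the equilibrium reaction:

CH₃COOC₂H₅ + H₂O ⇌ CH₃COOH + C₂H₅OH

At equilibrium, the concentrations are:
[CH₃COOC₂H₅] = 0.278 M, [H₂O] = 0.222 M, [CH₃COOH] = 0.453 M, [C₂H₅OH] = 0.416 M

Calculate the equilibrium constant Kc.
K_c = 3.0535

Kc = ([CH₃COOH] × [C₂H₅OH]) / ([CH₃COOC₂H₅] × [H₂O])
   = ((0.453)·(0.416)) / ((0.278)·(0.222))
   = 0.18845 / 0.061716 = 3.0535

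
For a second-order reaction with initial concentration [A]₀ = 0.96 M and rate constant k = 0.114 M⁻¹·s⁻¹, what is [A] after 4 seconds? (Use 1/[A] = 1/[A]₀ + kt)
0.6677 M

1/[A] = 1/[A]₀ + k·t = 1/0.96 + (0.114)·(4) = 1.0417 + 0.4560 = 1.4977
[A] = 1/1.4977 = 0.6677 M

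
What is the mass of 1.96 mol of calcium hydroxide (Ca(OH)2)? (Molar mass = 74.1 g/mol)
Mass = 1.96 mol × 74.1 g/mol = 145.2 g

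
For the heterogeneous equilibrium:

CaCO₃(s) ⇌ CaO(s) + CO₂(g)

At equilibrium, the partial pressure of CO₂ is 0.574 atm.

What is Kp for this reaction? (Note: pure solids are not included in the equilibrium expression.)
K_p = 0.574

Solids (CaCO₃, CaO) have activity 1 and are excluded.
Kp = P(CO₂) = 0.574.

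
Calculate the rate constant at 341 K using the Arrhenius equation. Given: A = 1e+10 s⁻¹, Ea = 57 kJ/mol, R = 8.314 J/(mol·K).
1.86e+01 s⁻¹

k = A·exp(-Ea/(R·T)) = 1e+10·exp(-57000/(8.314·341)) = 1e+10·exp(-20.1053) = 1e+10·1.8552e-09 = 1.86e+01 s⁻¹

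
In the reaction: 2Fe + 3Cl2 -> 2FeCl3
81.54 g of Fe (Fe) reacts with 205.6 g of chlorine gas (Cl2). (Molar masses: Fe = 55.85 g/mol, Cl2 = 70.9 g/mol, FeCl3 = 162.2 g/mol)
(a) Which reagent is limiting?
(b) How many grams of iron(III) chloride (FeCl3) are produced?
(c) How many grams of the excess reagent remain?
(a) Fe, (b) 236.8 g, (c) 50.33 g

Moles of Fe = 81.54 g ÷ 55.85 g/mol = 1.45998 mol
Moles of Cl2 = 205.6 g ÷ 70.9 g/mol = 2.89986 mol
Moles ÷ coefficient: Fe: 1.45998/2 = 0.73, Cl2: 2.89986/3 = 0.9666
(a) Fe has the smaller value, so Fe is the limiting reagent.
(b) Moles of FeCl3 = 1.45998 mol Fe × (2/2) = 1.45998 mol; mass = 1.45998 mol × 162.2 g/mol = 236.8 g
(c) Cl2 consumed = 1.45998 × (3/2) = 2.18997 mol; remaining = 2.89986 − 2.18997 = 0.709886 mol; mass = 0.709886 mol × 70.9 g/mol = 50.33 g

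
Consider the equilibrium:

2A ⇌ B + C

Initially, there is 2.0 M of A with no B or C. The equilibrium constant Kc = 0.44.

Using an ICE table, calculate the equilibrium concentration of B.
[B] = 0.570 M

ICE: [A] = 2.0 − 2x, [B] = [C] = x.
Kc = x²/(2.0 − 2x)² = 0.44 ⇒ √Kc = x/(2.0 − 2x).
x = √0.44·2.0/(1 + 2√0.44) = 0.66332·2.0/2.3266 = 0.5702.
[B] = x = 0.570 M.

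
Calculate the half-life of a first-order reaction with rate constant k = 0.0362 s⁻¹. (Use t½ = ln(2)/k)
19.15 s

t½ = ln(2)/k = 0.6931/0.0362 = 19.15 s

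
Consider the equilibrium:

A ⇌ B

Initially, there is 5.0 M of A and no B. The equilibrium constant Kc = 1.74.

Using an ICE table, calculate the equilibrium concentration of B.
[B] = 3.175 M

ICE: [A] = 5.0 − x, [B] = x.
Kc = x/(5.0 − x) = 1.74 ⇒ x = 1.74·5.0/(1 + 1.74) = 8.7/2.74 = 3.175.
[B] = x = 3.175 M.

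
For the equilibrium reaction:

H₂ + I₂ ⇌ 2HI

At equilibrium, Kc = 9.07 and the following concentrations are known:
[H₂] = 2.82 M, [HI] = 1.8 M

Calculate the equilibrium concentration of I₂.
[I₂] = 0.1267 M

Kc = ([HI]^2) / ([H₂] × [I₂]) = 9.07
[I₂]^1 = (product terms)/(Kc · other reactant terms) = 3.24 / (9.07 · 2.82) = 0.12667
[I₂] = 0.1267 M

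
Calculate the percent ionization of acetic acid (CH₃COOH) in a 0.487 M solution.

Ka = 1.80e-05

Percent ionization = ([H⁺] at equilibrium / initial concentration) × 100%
Percent ionization = 0.606%

Let x = [H⁺]. Ka = x²/(C - x) ⇒ x² + (1.80e-05)x - (1.80e-05)(0.487) = 0. x = 2.9518e-03. Percent = (2.9518e-03/0.487) × 100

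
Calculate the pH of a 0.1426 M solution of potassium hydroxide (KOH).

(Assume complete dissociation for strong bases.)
pH = 13.15

[OH⁻] = 0.1426 M for strong base. pOH = -log[OH⁻] = 0.85, pH = 14 - pOH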